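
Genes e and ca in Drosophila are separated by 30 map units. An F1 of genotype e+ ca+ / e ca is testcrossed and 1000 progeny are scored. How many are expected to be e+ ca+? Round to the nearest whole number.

350

A map distance of 30 map units corresponds to a recombination frequency of 0.300.
The F1 is e+ ca+ / e ca, so e+ ca+ is a parental gamete class with expected frequency (1 − r)/2 = 0.700/2 = 0.3500.
Expected number = 0.3500 × 1000 = 350.00 ≈ 350.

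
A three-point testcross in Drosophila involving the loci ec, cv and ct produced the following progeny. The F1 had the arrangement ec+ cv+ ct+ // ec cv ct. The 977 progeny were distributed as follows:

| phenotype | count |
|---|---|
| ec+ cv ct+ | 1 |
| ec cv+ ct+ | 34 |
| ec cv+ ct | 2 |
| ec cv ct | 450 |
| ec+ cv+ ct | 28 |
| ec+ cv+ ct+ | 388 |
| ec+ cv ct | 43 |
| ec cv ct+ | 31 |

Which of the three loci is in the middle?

The two rarest classes, ec+ cv ct+ and ec cv+ ct, are the double crossovers. Comparing them with the parentals, only the cv allele has switched, so cv is the middle locus and the order is ec – cv – ct.

cv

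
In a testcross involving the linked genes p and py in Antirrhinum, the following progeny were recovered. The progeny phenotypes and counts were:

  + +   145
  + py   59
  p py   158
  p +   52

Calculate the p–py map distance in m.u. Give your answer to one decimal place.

The two most frequent classes, + + (145) and p py (158), are the parental types, so the F1 was + + / p py.
The recombinant classes are + py and p +: 59 + 52 = 111.
Recombination frequency = 111/414 = 0.2681 ≈ 26.8%, i.e. 26.8 m.u.

26.8 m.u.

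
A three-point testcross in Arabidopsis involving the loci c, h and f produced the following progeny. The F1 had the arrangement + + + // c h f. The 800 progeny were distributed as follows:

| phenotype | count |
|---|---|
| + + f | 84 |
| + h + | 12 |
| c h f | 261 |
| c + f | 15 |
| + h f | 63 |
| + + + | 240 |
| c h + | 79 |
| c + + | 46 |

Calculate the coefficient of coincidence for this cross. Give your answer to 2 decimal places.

0.84

The two rarest classes, + h + and c + f, are the double crossovers. Comparing them with the parentals, only the h allele has switched, so h is the middle locus and the order is f – h – c.
f–h: (163 + 27)/800 = 0.2375; h–c: (109 + 27)/800 = 0.1700.
Expected DCO frequency = 0.2375 × 0.1700 ≈ 0.04038; observed = 27/800 ≈ 0.03375.
Coefficient of coincidence = 0.03375/0.04038 ≈ 0.84.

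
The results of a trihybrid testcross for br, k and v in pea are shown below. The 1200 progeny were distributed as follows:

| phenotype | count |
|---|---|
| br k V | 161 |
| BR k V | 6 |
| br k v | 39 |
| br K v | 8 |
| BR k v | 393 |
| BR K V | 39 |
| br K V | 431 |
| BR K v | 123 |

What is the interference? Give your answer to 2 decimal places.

The two most frequent reciprocal classes, br K V and BR k v, are the parental types, so the F1 was br K V / BR k v.
The two rarest classes, br K v and BR k V, are the double crossovers. Comparing them with the parentals, only the v allele has switched, so v is the middle locus and the order is k – v – br.
k–v: (284 + 14)/1200 = 0.2483; v–br: (78 + 14)/1200 = 0.0767.
Expected DCO frequency = 0.2483 × 0.0767 ≈ 0.01904; observed = 14/1200 ≈ 0.01167.
Coefficient of coincidence = 0.01167/0.01904 ≈ 0.61; interference = 1 − 0.61 = 0.39.

0.39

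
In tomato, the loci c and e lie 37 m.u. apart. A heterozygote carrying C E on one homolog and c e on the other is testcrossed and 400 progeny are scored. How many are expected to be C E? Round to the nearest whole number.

A map distance of 37 m.u. corresponds to a recombination frequency of 0.370.
The F1 is C E / c e, so C E is a parental gamete class with expected frequency (1 − r)/2 = 0.630/2 = 0.3150.
Expected number = 0.3150 × 400 = 126.00 ≈ 126.

126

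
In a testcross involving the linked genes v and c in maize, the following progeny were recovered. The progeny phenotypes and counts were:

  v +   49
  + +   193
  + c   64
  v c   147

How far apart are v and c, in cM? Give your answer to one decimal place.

The two most frequent classes, + + (193) and v c (147), are the parental types, so the F1 was + + / v c.
The recombinant classes are + c and v +: 64 + 49 = 113.
Recombination frequency = 113/453 = 0.2494 ≈ 24.9%, i.e. 24.9 cM.

24.9 cM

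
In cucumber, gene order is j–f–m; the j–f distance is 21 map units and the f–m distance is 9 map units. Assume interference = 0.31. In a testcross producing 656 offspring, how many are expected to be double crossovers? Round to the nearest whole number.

Map distances give recombination frequencies of 0.210 and 0.090 for the two intervals.
With interference 0.31 (so coincidence = 0.69), expected double-crossover frequency = 0.210 × 0.090 × 0.69 = 0.01304.
Expected number = 0.01304 × 656 = 8.55 ≈ 9.

9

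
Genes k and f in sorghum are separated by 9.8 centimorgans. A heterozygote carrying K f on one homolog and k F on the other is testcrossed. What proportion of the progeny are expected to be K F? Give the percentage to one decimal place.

4.9%

A map distance of 9.8 centimorgans corresponds to a recombination frequency of 0.098.
The F1 is K f / k F, so K F is a recombinant gamete class with expected frequency r/2 = 0.098/2 = 0.0490.
That is 0.0490 = 4.9% of the progeny.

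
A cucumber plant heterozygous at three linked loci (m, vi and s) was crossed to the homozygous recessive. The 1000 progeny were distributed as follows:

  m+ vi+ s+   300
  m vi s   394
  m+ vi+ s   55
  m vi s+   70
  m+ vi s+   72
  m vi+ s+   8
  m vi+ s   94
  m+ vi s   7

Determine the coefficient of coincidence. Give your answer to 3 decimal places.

The two most frequent reciprocal classes, m+ vi+ s+ and m vi s, are the parental types, so the F1 was m+ vi+ s+ / m vi s.
The two rarest classes, m vi+ s+ and m+ vi s, are the double crossovers. Comparing them with the parentals, only the m allele has switched, so m is the middle locus and the order is vi – m – s.
vi–m: (166 + 15)/1000 = 0.1810; m–s: (125 + 15)/1000 = 0.1400.
Expected DCO frequency = 0.1810 × 0.1400 ≈ 0.02534; observed = 15/1000 ≈ 0.01500.
Coefficient of coincidence = 0.01500/0.02534 ≈ 0.592.

0.592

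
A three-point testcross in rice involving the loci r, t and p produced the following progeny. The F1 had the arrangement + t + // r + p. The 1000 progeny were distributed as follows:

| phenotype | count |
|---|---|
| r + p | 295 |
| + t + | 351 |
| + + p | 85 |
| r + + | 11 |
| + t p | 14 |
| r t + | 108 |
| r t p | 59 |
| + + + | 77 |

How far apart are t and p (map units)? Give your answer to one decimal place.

16.1 map units

The two rarest classes, + t p and r + +, are the double crossovers. Comparing them with the parentals, only the p allele has switched, so p is the middle locus and the order is t – p – r.
Crossovers in the t–p interval produce the single-crossover classes + + + and r t p (77 + 59 = 136) plus the double crossovers (25).
RF(t–p) = (136 + 25) / 1000 = 161/1000 = 0.1610 → 16.1 map units.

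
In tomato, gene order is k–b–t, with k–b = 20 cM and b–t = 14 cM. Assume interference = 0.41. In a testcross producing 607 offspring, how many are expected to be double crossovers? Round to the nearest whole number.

10

Map distances give recombination frequencies of 0.200 and 0.140 for the two intervals.
With interference 0.41 (so coincidence = 0.59), expected double-crossover frequency = 0.200 × 0.140 × 0.59 = 0.01652.
Expected number = 0.01652 × 607 = 10.03 ≈ 10.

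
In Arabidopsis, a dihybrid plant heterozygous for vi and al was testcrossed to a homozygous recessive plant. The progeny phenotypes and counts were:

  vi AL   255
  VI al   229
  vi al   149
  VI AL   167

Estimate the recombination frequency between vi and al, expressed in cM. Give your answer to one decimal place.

The two most frequent classes, VI al (229) and vi AL (255), are the parental types, so the F1 was VI al / vi AL.
The recombinant classes are VI AL and vi al: 167 + 149 = 316.
Recombination frequency = 316/800 = 0.3950 ≈ 39.5%, i.e. 39.5 cM.

39.5 cM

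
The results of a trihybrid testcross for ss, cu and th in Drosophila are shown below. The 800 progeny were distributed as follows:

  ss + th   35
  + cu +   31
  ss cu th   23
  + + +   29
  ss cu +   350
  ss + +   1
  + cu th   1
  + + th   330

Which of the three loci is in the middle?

The two most frequent reciprocal classes, + + th and ss cu +, are the parental types, so the F1 was + + th / ss cu +.
The two rarest classes, + cu th and ss + +, are the double crossovers. Comparing them with the parentals, only the cu allele has switched, so cu is the middle locus and the order is ss – cu – th.

cu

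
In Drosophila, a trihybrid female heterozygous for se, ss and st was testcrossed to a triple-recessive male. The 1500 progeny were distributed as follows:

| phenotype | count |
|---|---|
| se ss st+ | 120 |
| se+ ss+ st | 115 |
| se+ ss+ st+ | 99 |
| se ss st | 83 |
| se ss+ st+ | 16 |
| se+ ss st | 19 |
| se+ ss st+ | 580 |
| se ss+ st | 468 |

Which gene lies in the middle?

The two most frequent reciprocal classes, se ss+ st and se+ ss st+, are the parental types, so the F1 was se ss+ st / se+ ss st+.
The two rarest classes, se ss+ st+ and se+ ss st, are the double crossovers. Comparing them with the parentals, only the st allele has switched, so st is the middle locus and the order is ss – st – se.

st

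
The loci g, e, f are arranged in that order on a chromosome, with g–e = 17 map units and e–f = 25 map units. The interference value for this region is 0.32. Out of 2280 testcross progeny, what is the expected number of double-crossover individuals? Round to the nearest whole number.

Map distances give recombination frequencies of 0.170 and 0.250 for the two intervals.
With interference 0.32 (so coincidence = 0.68), expected double-crossover frequency = 0.170 × 0.250 × 0.68 = 0.02890.
Expected number = 0.02890 × 2280 = 65.89 ≈ 66.

66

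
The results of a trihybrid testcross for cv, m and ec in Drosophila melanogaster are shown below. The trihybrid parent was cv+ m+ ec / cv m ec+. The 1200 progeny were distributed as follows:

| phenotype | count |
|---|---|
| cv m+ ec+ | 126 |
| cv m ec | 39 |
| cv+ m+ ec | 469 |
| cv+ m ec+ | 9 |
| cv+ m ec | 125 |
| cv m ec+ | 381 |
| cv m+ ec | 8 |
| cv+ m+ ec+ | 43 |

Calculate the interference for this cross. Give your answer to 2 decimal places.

0.23

The two rarest classes, cv m+ ec and cv+ m ec+, are the double crossovers. Comparing them with the parentals, only the cv allele has switched, so cv is the middle locus and the order is m – cv – ec.
m–cv: (251 + 17)/1200 = 0.2233; cv–ec: (82 + 17)/1200 = 0.0825.
Expected DCO frequency = 0.2233 × 0.0825 ≈ 0.01842; observed = 17/1200 ≈ 0.01417.
Coefficient of coincidence = 0.01417/0.01842 ≈ 0.77; interference = 1 − 0.77 = 0.23.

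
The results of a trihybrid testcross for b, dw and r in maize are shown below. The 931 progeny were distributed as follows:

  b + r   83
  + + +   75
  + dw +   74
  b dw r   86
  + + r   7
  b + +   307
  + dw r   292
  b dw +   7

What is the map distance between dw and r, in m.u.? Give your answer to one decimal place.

The two most frequent reciprocal classes, + dw r and b + +, are the parental types, so the F1 was + dw r / b + +.
The two rarest classes, + + r and b dw +, are the double crossovers. Comparing them with the parentals, only the dw allele has switched, so dw is the middle locus and the order is r – dw – b.
Crossovers in the r–dw interval produce the single-crossover classes + dw + and b + r (74 + 83 = 157) plus the double crossovers (14).
RF(r–dw) = (157 + 14) / 931 = 171/931 = 0.1837 → 18.4 m.u.

18.4 m.u.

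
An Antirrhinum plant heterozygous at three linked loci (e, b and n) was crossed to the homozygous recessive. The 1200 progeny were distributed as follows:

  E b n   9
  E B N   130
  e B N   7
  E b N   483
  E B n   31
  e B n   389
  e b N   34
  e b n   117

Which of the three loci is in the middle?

The two most frequent reciprocal classes, E b N and e B n, are the parental types, so the F1 was E b N / e B n.
The two rarest classes, E b n and e B N, are the double crossovers. Comparing them with the parentals, only the n allele has switched, so n is the middle locus and the order is b – n – e.

n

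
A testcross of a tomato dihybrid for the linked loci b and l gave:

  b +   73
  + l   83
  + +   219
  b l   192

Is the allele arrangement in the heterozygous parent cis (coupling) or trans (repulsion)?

The two most frequent classes are + + (219) and b l (192); these are the parental (non-recombinant) types.
So the F1 carried + + on one chromosome and b l on the other — the recessive alleles are on the same chromosome (cis / coupling).

cis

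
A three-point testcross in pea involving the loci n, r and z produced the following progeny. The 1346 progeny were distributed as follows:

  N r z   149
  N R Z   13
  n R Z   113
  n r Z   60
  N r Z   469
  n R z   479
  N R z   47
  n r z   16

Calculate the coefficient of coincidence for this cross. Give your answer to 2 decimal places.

The two most frequent reciprocal classes, N r Z and n R z, are the parental types, so the F1 was N r Z / n R z.
The two rarest classes, N R Z and n r z, are the double crossovers. Comparing them with the parentals, only the r allele has switched, so r is the middle locus and the order is n – r – z.
n–r: (107 + 29)/1346 = 0.1010; r–z: (262 + 29)/1346 = 0.2162.
Expected DCO frequency = 0.1010 × 0.2162 ≈ 0.02184; observed = 29/1346 ≈ 0.02155.
Coefficient of coincidence = 0.02155/0.02184 ≈ 0.99.

0.99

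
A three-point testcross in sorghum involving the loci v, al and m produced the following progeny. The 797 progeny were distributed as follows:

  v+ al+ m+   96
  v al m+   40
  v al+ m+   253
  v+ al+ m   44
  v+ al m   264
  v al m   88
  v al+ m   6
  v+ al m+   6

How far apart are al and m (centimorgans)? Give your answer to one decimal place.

12.0 centimorgans

The two most frequent reciprocal classes, v al+ m+ and v+ al m, are the parental types, so the F1 was v al+ m+ / v+ al m.
The two rarest classes, v al+ m and v+ al m+, are the double crossovers. Comparing them with the parentals, only the m allele has switched, so m is the middle locus and the order is al – m – v.
Crossovers in the al–m interval produce the single-crossover classes v al m+ and v+ al+ m (40 + 44 = 84) plus the double crossovers (12).
RF(al–m) = (84 + 12) / 797 = 96/797 = 0.1205 → 12.0 centimorgans.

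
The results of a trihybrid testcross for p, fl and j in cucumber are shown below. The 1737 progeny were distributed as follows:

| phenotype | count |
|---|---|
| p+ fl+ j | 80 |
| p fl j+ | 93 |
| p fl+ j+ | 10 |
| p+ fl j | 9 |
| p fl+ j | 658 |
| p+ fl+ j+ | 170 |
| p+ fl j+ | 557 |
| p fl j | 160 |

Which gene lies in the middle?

The two most frequent reciprocal classes, p+ fl j+ and p fl+ j, are the parental types, so the F1 was p+ fl j+ / p fl+ j.
The two rarest classes, p+ fl j and p fl+ j+, are the double crossovers. Comparing them with the parentals, only the j allele has switched, so j is the middle locus and the order is fl – j – p.

j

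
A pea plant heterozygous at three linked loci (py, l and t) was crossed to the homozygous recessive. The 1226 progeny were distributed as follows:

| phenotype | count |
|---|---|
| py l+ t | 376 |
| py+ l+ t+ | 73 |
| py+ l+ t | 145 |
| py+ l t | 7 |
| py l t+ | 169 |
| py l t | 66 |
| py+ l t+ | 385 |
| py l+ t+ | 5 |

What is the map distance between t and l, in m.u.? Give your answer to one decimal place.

12.3 m.u.

The two most frequent reciprocal classes, py l+ t and py+ l t+, are the parental types, so the F1 was py l+ t / py+ l t+.
The two rarest classes, py l+ t+ and py+ l t, are the double crossovers. Comparing them with the parentals, only the t allele has switched, so t is the middle locus and the order is l – t – py.
Crossovers in the l–t interval produce the single-crossover classes py l t and py+ l+ t+ (66 + 73 = 139) plus the double crossovers (12).
RF(l–t) = (139 + 12) / 1226 = 151/1226 = 0.1232 → 12.3 m.u.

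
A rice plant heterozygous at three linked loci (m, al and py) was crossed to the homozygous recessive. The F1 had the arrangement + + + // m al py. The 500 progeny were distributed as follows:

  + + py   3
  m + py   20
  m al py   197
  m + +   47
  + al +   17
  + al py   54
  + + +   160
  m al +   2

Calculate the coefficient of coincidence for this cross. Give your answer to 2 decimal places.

0.56

The two rarest classes, + + py and m al +, are the double crossovers. Comparing them with the parentals, only the py allele has switched, so py is the middle locus and the order is al – py – m.
al–py: (37 + 5)/500 = 0.0840; py–m: (101 + 5)/500 = 0.2120.
Expected DCO frequency = 0.0840 × 0.2120 ≈ 0.01781; observed = 5/500 ≈ 0.01000.
Coefficient of coincidence = 0.01000/0.01781 ≈ 0.56.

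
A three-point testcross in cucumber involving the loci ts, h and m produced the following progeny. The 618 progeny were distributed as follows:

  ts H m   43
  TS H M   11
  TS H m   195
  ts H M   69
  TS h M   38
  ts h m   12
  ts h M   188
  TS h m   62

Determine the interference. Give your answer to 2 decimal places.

The two most frequent reciprocal classes, ts h M and TS H m, are the parental types, so the F1 was ts h M / TS H m.
The two rarest classes, ts h m and TS H M, are the double crossovers. Comparing them with the parentals, only the m allele has switched, so m is the middle locus and the order is ts – m – h.
ts–m: (81 + 23)/618 = 0.1683; m–h: (131 + 23)/618 = 0.2492.
Expected DCO frequency = 0.1683 × 0.2492 ≈ 0.04194; observed = 23/618 ≈ 0.03722.
Coefficient of coincidence = 0.03722/0.04194 ≈ 0.89; interference = 1 − 0.89 = 0.11.

0.11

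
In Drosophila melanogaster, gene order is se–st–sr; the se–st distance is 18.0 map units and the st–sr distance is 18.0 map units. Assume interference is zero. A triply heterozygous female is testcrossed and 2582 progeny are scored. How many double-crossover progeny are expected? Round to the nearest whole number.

84

Map distances give recombination frequencies of 0.180 and 0.180 for the two intervals.
With no interference, expected double-crossover frequency = 0.180 × 0.180 = 0.03240.
Expected number = 0.03240 × 2582 = 83.66 ≈ 84.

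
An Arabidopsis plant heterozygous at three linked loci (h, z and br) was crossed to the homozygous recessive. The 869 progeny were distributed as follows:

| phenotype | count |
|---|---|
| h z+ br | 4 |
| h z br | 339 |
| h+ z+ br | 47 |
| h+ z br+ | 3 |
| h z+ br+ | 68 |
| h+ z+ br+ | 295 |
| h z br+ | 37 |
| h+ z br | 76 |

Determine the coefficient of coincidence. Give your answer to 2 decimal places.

The two most frequent reciprocal classes, h+ z+ br+ and h z br, are the parental types, so the F1 was h+ z+ br+ / h z br.
The two rarest classes, h+ z br+ and h z+ br, are the double crossovers. Comparing them with the parentals, only the z allele has switched, so z is the middle locus and the order is h – z – br.
h–z: (144 + 7)/869 = 0.1738; z–br: (84 + 7)/869 = 0.1047.
Expected DCO frequency = 0.1738 × 0.1047 ≈ 0.01820; observed = 7/869 ≈ 0.00806.
Coefficient of coincidence = 0.00806/0.01820 ≈ 0.44.

0.44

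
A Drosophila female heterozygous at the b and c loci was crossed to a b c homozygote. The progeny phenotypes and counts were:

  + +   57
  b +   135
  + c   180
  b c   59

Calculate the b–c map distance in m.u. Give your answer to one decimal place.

26.9 m.u.

The two most frequent classes, + c (180) and b + (135), are the parental types, so the F1 was + c / b +.
The recombinant classes are + + and b c: 57 + 59 = 116.
Recombination frequency = 116/431 = 0.2691 ≈ 26.9%, i.e. 26.9 m.u.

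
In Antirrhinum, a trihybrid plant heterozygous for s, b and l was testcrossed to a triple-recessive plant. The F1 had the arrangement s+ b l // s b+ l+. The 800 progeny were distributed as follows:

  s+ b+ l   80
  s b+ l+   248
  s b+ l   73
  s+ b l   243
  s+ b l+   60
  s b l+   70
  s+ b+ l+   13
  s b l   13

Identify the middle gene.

The two rarest classes, s b l and s+ b+ l+, are the double crossovers. Comparing them with the parentals, only the s allele has switched, so s is the middle locus and the order is b – s – l.

s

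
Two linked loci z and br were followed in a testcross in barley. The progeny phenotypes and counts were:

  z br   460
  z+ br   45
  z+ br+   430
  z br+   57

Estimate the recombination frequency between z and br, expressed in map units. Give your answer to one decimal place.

10.3 map units

The two most frequent classes, z+ br+ (430) and z br (460), are the parental types, so the F1 was z+ br+ / z br.
The recombinant classes are z+ br and z br+: 45 + 57 = 102.
Recombination frequency = 102/992 = 0.1028 ≈ 10.3%, i.e. 10.3 map units.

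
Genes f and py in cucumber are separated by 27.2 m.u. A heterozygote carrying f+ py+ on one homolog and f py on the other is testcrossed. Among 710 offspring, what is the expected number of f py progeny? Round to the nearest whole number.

A map distance of 27.2 m.u. corresponds to a recombination frequency of 0.272.
The F1 is f+ py+ / f py, so f py is a parental gamete class with expected frequency (1 − r)/2 = 0.728/2 = 0.3640.
Expected number = 0.3640 × 710 = 258.44 ≈ 258.

258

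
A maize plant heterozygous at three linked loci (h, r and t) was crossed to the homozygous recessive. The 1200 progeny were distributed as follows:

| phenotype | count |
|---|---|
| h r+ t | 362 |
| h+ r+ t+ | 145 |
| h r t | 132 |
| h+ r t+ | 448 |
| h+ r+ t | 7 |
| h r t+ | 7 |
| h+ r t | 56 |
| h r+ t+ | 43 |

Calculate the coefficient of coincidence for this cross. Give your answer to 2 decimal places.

The two most frequent reciprocal classes, h+ r t+ and h r+ t, are the parental types, so the F1 was h+ r t+ / h r+ t.
The two rarest classes, h r t+ and h+ r+ t, are the double crossovers. Comparing them with the parentals, only the h allele has switched, so h is the middle locus and the order is r – h – t.
r–h: (277 + 14)/1200 = 0.2425; h–t: (99 + 14)/1200 = 0.0942.
Expected DCO frequency = 0.2425 × 0.0942 ≈ 0.02284; observed = 14/1200 ≈ 0.01167.
Coefficient of coincidence = 0.01167/0.02284 ≈ 0.51.

0.51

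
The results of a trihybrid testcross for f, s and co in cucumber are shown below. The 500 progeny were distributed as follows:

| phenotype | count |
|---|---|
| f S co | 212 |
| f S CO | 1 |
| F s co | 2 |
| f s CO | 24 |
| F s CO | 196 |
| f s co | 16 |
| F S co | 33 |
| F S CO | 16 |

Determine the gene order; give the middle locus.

co

The two most frequent reciprocal classes, f S co and F s CO, are the parental types, so the F1 was f S co / F s CO.
The two rarest classes, f S CO and F s co, are the double crossovers. Comparing them with the parentals, only the co allele has switched, so co is the middle locus and the order is s – co – f.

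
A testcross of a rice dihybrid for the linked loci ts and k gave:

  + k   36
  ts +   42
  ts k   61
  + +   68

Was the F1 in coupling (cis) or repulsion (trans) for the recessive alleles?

cis

The two most frequent classes are + + (68) and ts k (61); these are the parental (non-recombinant) types.
So the F1 carried + + on one chromosome and ts k on the other — the recessive alleles are on the same chromosome (cis / coupling).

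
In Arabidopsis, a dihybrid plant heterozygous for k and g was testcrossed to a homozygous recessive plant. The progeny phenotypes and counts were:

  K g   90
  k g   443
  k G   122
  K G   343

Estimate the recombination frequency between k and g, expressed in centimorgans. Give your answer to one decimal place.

21.2 centimorgans

The two most frequent classes, K G (343) and k g (443), are the parental types, so the F1 was K G / k g.
The recombinant classes are K g and k G: 90 + 122 = 212.
Recombination frequency = 212/998 = 0.2124 ≈ 21.2%, i.e. 21.2 centimorgans.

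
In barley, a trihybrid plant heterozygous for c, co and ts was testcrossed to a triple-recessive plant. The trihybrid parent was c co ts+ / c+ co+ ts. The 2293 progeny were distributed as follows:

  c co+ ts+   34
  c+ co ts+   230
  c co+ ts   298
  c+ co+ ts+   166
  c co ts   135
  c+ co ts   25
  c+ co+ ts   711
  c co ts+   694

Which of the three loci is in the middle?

The two rarest classes, c co+ ts+ and c+ co ts, are the double crossovers. Comparing them with the parentals, only the co allele has switched, so co is the middle locus and the order is c – co – ts.

co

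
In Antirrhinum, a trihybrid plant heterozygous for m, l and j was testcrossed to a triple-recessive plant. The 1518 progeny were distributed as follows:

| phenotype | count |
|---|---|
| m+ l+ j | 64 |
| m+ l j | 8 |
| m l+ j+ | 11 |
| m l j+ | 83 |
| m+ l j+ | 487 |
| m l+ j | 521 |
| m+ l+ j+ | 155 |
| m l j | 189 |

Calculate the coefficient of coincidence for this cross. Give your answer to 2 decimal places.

0.48

The two most frequent reciprocal classes, m l+ j and m+ l j+, are the parental types, so the F1 was m l+ j / m+ l j+.
The two rarest classes, m l+ j+ and m+ l j, are the double crossovers. Comparing them with the parentals, only the j allele has switched, so j is the middle locus and the order is l – j – m.
l–j: (344 + 19)/1518 = 0.2391; j–m: (147 + 19)/1518 = 0.1094.
Expected DCO frequency = 0.2391 × 0.1094 ≈ 0.02616; observed = 19/1518 ≈ 0.01252.
Coefficient of coincidence = 0.01252/0.02616 ≈ 0.48.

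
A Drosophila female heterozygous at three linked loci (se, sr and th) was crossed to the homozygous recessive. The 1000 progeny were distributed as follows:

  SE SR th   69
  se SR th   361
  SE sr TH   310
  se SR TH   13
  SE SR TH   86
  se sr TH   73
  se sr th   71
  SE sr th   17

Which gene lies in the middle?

th

The two most frequent reciprocal classes, SE sr TH and se SR th, are the parental types, so the F1 was SE sr TH / se SR th.
The two rarest classes, SE sr th and se SR TH, are the double crossovers. Comparing them with the parentals, only the th allele has switched, so th is the middle locus and the order is sr – th – se.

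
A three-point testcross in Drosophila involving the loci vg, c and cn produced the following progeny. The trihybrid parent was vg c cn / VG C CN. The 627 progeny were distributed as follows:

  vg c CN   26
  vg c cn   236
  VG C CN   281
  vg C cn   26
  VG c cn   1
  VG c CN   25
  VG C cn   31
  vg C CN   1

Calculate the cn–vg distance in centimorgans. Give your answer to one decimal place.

9.4 centimorgans

The two rarest classes, VG c cn and vg C CN, are the double crossovers. Comparing them with the parentals, only the vg allele has switched, so vg is the middle locus and the order is cn – vg – c.
Crossovers in the cn–vg interval produce the single-crossover classes vg c CN and VG C cn (26 + 31 = 57) plus the double crossovers (2).
RF(cn–vg) = (57 + 2) / 627 = 59/627 = 0.0941 → 9.4 centimorgans.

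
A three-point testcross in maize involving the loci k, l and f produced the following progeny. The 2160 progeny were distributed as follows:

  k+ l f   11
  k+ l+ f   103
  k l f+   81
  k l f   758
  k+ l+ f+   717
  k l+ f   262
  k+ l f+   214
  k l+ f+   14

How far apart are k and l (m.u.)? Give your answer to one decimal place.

The two most frequent reciprocal classes, k+ l+ f+ and k l f, are the parental types, so the F1 was k+ l+ f+ / k l f.
The two rarest classes, k l+ f+ and k+ l f, are the double crossovers. Comparing them with the parentals, only the k allele has switched, so k is the middle locus and the order is f – k – l.
Crossovers in the k–l interval produce the single-crossover classes k+ l f+ and k l+ f (214 + 262 = 476) plus the double crossovers (25).
RF(k–l) = (476 + 25) / 2160 = 501/2160 = 0.2319 → 23.2 m.u.

23.2 m.u.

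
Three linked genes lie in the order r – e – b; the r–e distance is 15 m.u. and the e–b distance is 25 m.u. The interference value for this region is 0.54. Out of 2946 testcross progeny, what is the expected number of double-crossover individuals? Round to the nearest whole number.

51

Map distances give recombination frequencies of 0.150 and 0.250 for the two intervals.
With interference 0.54 (so coincidence = 0.46), expected double-crossover frequency = 0.150 × 0.250 × 0.46 = 0.01725.
Expected number = 0.01725 × 2946 = 50.82 ≈ 51.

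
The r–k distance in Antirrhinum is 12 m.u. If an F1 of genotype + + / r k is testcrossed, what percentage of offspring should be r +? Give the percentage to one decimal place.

6.0%

A map distance of 12 m.u. corresponds to a recombination frequency of 0.120.
The F1 is + + / r k, so r + is a recombinant gamete class with expected frequency r/2 = 0.120/2 = 0.0600.
That is 0.0600 = 6.0% of the progeny.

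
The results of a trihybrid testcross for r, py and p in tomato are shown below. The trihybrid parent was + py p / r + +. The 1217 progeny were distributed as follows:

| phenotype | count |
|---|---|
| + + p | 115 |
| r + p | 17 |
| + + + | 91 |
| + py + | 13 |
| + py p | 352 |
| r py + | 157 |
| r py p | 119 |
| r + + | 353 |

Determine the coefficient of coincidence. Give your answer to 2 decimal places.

0.50

The two rarest classes, + py + and r + p, are the double crossovers. Comparing them with the parentals, only the p allele has switched, so p is the middle locus and the order is py – p – r.
py–p: (272 + 30)/1217 = 0.2482; p–r: (210 + 30)/1217 = 0.1972.
Expected DCO frequency = 0.2482 × 0.1972 ≈ 0.04895; observed = 30/1217 ≈ 0.02465.
Coefficient of coincidence = 0.02465/0.04895 ≈ 0.50.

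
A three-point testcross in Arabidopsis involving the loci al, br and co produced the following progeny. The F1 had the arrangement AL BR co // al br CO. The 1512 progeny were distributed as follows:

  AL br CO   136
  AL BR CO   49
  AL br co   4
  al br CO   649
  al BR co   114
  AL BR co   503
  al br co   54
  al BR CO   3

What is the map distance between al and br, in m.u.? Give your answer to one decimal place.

17.0 m.u.

The two rarest classes, AL br co and al BR CO, are the double crossovers. Comparing them with the parentals, only the br allele has switched, so br is the middle locus and the order is co – br – al.
Crossovers in the br–al interval produce the single-crossover classes al BR co and AL br CO (114 + 136 = 250) plus the double crossovers (7).
RF(br–al) = (250 + 7) / 1512 = 257/1512 = 0.1700 → 17.0 m.u.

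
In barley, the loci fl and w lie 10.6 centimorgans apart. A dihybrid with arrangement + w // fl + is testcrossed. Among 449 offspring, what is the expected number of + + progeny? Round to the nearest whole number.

24

A map distance of 10.6 centimorgans corresponds to a recombination frequency of 0.106.
The F1 is + w / fl +, so + + is a recombinant gamete class with expected frequency r/2 = 0.106/2 = 0.0530.
Expected number = 0.0530 × 449 = 23.80 ≈ 24.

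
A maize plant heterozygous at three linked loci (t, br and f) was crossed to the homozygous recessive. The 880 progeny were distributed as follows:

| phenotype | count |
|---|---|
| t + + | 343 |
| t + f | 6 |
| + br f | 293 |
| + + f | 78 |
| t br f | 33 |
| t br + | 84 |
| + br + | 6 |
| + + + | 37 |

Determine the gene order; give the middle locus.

The two most frequent reciprocal classes, t + + and + br f, are the parental types, so the F1 was t + + / + br f.
The two rarest classes, t + f and + br +, are the double crossovers. Comparing them with the parentals, only the f allele has switched, so f is the middle locus and the order is t – f – br.

f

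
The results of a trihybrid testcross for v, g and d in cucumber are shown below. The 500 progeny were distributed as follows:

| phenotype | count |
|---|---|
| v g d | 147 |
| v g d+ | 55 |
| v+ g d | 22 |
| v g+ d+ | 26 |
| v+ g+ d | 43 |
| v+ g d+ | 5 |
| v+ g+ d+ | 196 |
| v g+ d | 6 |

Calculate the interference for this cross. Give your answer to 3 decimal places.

The two most frequent reciprocal classes, v g d and v+ g+ d+, are the parental types, so the F1 was v g d / v+ g+ d+.
The two rarest classes, v g+ d and v+ g d+, are the double crossovers. Comparing them with the parentals, only the g allele has switched, so g is the middle locus and the order is v – g – d.
v–g: (48 + 11)/500 = 0.1180; g–d: (98 + 11)/500 = 0.2180.
Expected DCO frequency = 0.1180 × 0.2180 ≈ 0.02572; observed = 11/500 ≈ 0.02200.
Coefficient of coincidence = 0.02200/0.02572 ≈ 0.855; interference = 1 − 0.855 = 0.145.

0.145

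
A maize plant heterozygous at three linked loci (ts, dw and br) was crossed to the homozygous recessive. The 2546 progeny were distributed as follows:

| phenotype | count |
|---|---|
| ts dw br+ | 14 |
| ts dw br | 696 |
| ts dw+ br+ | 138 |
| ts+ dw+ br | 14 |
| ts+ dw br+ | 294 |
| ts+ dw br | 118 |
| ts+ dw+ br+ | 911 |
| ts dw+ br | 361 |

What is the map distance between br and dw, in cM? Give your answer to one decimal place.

The two most frequent reciprocal classes, ts dw br and ts+ dw+ br+, are the parental types, so the F1 was ts dw br / ts+ dw+ br+.
The two rarest classes, ts dw br+ and ts+ dw+ br, are the double crossovers. Comparing them with the parentals, only the br allele has switched, so br is the middle locus and the order is ts – br – dw.
Crossovers in the br–dw interval produce the single-crossover classes ts dw+ br and ts+ dw br+ (361 + 294 = 655) plus the double crossovers (28).
RF(br–dw) = (655 + 28) / 2546 = 683/2546 = 0.2683 → 26.8 cM.

26.8 cM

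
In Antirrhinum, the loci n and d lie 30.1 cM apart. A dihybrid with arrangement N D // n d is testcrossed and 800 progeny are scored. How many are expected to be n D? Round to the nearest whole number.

A map distance of 30.1 cM corresponds to a recombination frequency of 0.301.
The F1 is N D / n d, so n D is a recombinant gamete class with expected frequency r/2 = 0.301/2 = 0.1505.
Expected number = 0.1505 × 800 = 120.40 ≈ 120.

120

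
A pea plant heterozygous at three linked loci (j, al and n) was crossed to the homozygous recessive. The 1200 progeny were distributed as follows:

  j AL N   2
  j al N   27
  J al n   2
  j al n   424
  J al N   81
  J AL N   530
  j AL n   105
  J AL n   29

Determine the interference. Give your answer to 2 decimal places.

The two most frequent reciprocal classes, j al n and J AL N, are the parental types, so the F1 was j al n / J AL N.
The two rarest classes, J al n and j AL N, are the double crossovers. Comparing them with the parentals, only the j allele has switched, so j is the middle locus and the order is al – j – n.
al–j: (186 + 4)/1200 = 0.1583; j–n: (56 + 4)/1200 = 0.0500.
Expected DCO frequency = 0.1583 × 0.0500 ≈ 0.00792; observed = 4/1200 ≈ 0.00333.
Coefficient of coincidence = 0.00333/0.00792 ≈ 0.42; interference = 1 − 0.42 = 0.58.

0.58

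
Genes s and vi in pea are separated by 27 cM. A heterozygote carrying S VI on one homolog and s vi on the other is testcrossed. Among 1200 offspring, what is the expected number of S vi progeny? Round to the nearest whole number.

A map distance of 27 cM corresponds to a recombination frequency of 0.270.
The F1 is S VI / s vi, so S vi is a recombinant gamete class with expected frequency r/2 = 0.270/2 = 0.1350.
Expected number = 0.1350 × 1200 = 162.00 ≈ 162.

162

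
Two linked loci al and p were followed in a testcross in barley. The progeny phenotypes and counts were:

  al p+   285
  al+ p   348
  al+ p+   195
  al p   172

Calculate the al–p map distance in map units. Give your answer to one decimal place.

The two most frequent classes, al+ p (348) and al p+ (285), are the parental types, so the F1 was al+ p / al p+.
The recombinant classes are al+ p+ and al p: 195 + 172 = 367.
Recombination frequency = 367/1000 = 0.3670 ≈ 36.7%, i.e. 36.7 map units.

36.7 map units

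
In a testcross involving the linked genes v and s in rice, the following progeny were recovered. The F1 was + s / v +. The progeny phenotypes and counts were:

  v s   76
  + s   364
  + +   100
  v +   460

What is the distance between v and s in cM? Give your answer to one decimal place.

17.6 cM

The recombinant classes are + + and v s: 100 + 76 = 176.
Recombination frequency = 176/1000 = 0.1760 ≈ 17.6%, i.e. 17.6 cM.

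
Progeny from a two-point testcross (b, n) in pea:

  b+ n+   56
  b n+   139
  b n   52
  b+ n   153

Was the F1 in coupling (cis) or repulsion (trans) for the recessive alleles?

The two most frequent classes are b+ n (153) and b n+ (139); these are the parental (non-recombinant) types.
So the F1 carried b+ n on one chromosome and b n+ on the other — the recessive alleles are on opposite chromosomes (trans / repulsion).

trans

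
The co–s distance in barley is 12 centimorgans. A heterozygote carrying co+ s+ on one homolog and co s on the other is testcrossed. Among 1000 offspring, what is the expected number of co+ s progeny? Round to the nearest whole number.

60

A map distance of 12 centimorgans corresponds to a recombination frequency of 0.120.
The F1 is co+ s+ / co s, so co+ s is a recombinant gamete class with expected frequency r/2 = 0.120/2 = 0.0600.
Expected number = 0.0600 × 1000 = 60.00 ≈ 60.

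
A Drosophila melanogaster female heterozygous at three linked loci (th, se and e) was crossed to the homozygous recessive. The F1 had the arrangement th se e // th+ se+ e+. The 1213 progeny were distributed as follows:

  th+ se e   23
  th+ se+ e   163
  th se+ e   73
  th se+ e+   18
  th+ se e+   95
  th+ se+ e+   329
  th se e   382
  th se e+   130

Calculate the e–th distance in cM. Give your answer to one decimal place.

27.5 cM

The two rarest classes, th+ se e and th se+ e+, are the double crossovers. Comparing them with the parentals, only the th allele has switched, so th is the middle locus and the order is se – th – e.
Crossovers in the th–e interval produce the single-crossover classes th se e+ and th+ se+ e (130 + 163 = 293) plus the double crossovers (41).
RF(th–e) = (293 + 41) / 1213 = 334/1213 = 0.2754 → 27.5 cM.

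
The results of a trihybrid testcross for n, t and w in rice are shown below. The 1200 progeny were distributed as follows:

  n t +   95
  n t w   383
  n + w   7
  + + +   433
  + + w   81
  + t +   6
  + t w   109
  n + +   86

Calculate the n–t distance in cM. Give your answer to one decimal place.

17.3 cM

The two most frequent reciprocal classes, + + + and n t w, are the parental types, so the F1 was + + + / n t w.
The two rarest classes, + t + and n + w, are the double crossovers. Comparing them with the parentals, only the t allele has switched, so t is the middle locus and the order is n – t – w.
Crossovers in the n–t interval produce the single-crossover classes n + + and + t w (86 + 109 = 195) plus the double crossovers (13).
RF(n–t) = (195 + 13) / 1200 = 208/1200 = 0.1733 → 17.3 cM.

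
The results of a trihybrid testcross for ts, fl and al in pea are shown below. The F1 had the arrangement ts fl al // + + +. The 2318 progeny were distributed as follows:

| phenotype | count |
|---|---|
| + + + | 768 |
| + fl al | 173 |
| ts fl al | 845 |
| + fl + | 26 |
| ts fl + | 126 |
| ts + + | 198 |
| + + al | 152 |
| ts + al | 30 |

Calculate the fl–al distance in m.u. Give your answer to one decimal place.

The two rarest classes, ts + al and + fl +, are the double crossovers. Comparing them with the parentals, only the fl allele has switched, so fl is the middle locus and the order is al – fl – ts.
Crossovers in the al–fl interval produce the single-crossover classes ts fl + and + + al (126 + 152 = 278) plus the double crossovers (56).
RF(al–fl) = (278 + 56) / 2318 = 334/2318 = 0.1441 → 14.4 m.u.

14.4 m.u.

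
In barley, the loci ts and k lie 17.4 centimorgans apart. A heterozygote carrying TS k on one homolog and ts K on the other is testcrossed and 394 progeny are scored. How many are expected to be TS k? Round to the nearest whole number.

163

A map distance of 17.4 centimorgans corresponds to a recombination frequency of 0.174.
The F1 is TS k / ts K, so TS k is a parental gamete class with expected frequency (1 − r)/2 = 0.826/2 = 0.4130.
Expected number = 0.4130 × 394 = 162.72 ≈ 163.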